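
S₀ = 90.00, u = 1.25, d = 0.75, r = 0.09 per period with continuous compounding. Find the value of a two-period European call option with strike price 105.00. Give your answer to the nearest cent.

14.10

Risk-neutral probability p = (e^0.09 − 0.75)/(1.25 − 0.75) = 0.3442/0.5000 = 0.6883
Terminal stock prices: S_uu = 140.6, S_ud = 84.38, S_dd = 50.62
Terminal payoffs (S − K): max(35.62, 0) = 35.62, max(-20.62, 0) = 0, max(-54.38, 0) = 0
Node u (S = 112.5): V_u = e^(−0.09)·[0.6883·35.6250 + 0.3117·0.0000] = 22.4118
Node d (S = 67.5): V_d = e^(−0.09)·[0.6883·0.0000 + 0.3117·0.0000] = 0.0000
Node 0 (S = 90): V_0 = e^(−0.09)·[0.6883·22.4118 + 0.3117·0.0000] = 14.0993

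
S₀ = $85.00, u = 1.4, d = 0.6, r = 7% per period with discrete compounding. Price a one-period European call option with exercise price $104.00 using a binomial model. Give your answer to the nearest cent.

Risk-neutral probability p = (1 + 0.07 − 0.6)/(1.4 − 0.6) = 0.4700/0.8000 = 0.5875
Terminal stock prices: S_u = 119, S_d = 51
Terminal payoffs (S − K): max(15, 0) = 15, max(-53, 0) = 0
Node 0 (S = 85): V_0 = 1/1.07·[0.5875·15.0000 + 0.4125·0.0000] = 8.2360

$8.24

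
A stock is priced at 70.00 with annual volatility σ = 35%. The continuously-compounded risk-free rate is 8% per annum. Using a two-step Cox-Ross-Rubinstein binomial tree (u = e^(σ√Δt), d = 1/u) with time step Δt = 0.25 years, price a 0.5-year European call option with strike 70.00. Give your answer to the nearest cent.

CRR parameters: u = e^(σ√Δt) = e^(0.35·√0.25) = 1.1912, d = 1/u = 0.8395
Per-period rate: rΔt = 0.08·0.25 = 0.02, so R = e^0.02 = 1.0202
Risk-neutral probability p = (e^0.02 − 0.8395)/(1.1912 − 0.8395) = 0.1807/0.3518 = 0.5138
Terminal stock prices: S_uu = 99.33, S_ud = 70, S_dd = 49.33
Terminal payoffs (S − K): max(29.33, 0) = 29.33, max(0, 0) = 0, max(-20.67, 0) = 0
Node u (S = 83.39): V_u = e^(−0.02)·[0.5138·29.3347 + 0.4862·0.0000] = 14.7733
Node d (S = 58.76): V_d = e^(−0.02)·[0.5138·0.0000 + 0.4862·0.0000] = 0.0000
Node 0 (S = 70): V_0 = e^(−0.02)·[0.5138·14.7733 + 0.4862·0.0000] = 7.4400

7.44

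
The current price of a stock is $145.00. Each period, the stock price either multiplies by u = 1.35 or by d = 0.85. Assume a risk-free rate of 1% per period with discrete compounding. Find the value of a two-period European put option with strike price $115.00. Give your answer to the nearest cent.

Risk-neutral probability p = (1 + 0.01 − 0.85)/(1.35 − 0.85) = 0.1600/0.5000 = 0.3200
Terminal stock prices: S_uu = 264.3, S_ud = 166.4, S_dd = 104.8
Terminal payoffs (K − S): max(-149.3, 0) = 0, max(-51.39, 0) = 0, max(10.24, 0) = 10.24
Node u (S = 195.8): V_u = 1/1.01·[0.3200·0.0000 + 0.6800·0.0000] = 0.0000
Node d (S = 123.2): V_d = 1/1.01·[0.3200·0.0000 + 0.6800·10.2375] = 6.8926
Node 0 (S = 145): V_0 = 1/1.01·[0.3200·0.0000 + 0.6800·6.8926] = 4.6405

$4.64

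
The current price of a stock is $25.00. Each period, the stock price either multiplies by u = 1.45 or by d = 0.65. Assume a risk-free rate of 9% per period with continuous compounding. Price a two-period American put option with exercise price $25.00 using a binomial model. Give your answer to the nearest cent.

Risk-neutral probability p = (e^0.09 − 0.65)/(1.45 − 0.65) = 0.4442/0.8000 = 0.5552
Terminal stock prices: S_uu = 52.56, S_ud = 23.56, S_dd = 10.56
Terminal payoffs (K − S): max(-27.56, 0) = 0, max(1.438, 0) = 1.438, max(14.44, 0) = 14.44
Node u (S = 36.25): continuation = e^(−0.09)·[0.5552·0.0000 + 0.4448·1.4375] = 0.5843; exercise value = 0.0000 ≤ continuation, so V_u = 0.5843
Node d (S = 16.25): continuation = e^(−0.09)·[0.5552·1.4375 + 0.4448·14.4375] = 6.5983; exercise value = 8.7500 > continuation, so V_d = 8.7500 (exercise)
Node 0 (S = 25): continuation = e^(−0.09)·[0.5552·0.5843 + 0.4448·8.7500] = 3.8534; exercise value = 0.0000 ≤ continuation, so V_0 = 3.8534

$3.85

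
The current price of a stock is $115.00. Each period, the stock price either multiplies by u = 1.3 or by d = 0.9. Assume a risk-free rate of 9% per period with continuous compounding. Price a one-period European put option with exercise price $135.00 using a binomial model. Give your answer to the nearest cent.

Risk-neutral probability p = (e^0.09 − 0.9)/(1.3 − 0.9) = 0.1942/0.4000 = 0.4854
Terminal stock prices: S_u = 149.5, S_d = 103.5
Terminal payoffs (K − S): max(-14.5, 0) = 0, max(31.5, 0) = 31.5
Node 0 (S = 115): V_0 = e^(−0.09)·[0.4854·0.0000 + 0.5146·31.5000] = 14.8137

$14.81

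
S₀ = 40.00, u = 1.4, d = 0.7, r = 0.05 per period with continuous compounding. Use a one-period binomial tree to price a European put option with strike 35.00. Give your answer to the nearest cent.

Risk-neutral probability p = (e^0.05 − 0.7)/(1.4 − 0.7) = 0.3513/0.7000 = 0.5018
Terminal stock prices: S_u = 56, S_d = 28
Terminal payoffs (K − S): max(-21, 0) = 0, max(7, 0) = 7
Node 0 (S = 40): V_0 = e^(−0.05)·[0.5018·0.0000 + 0.4982·7.0000] = 3.3172

3.32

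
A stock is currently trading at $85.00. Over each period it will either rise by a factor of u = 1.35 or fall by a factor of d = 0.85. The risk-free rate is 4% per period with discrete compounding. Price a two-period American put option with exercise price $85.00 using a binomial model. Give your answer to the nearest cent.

Risk-neutral probability p = (1 + 0.04 − 0.85)/(1.35 − 0.85) = 0.1900/0.5000 = 0.3800
Terminal stock prices: S_uu = 154.9, S_ud = 97.54, S_dd = 61.41
Terminal payoffs (K − S): max(-69.91, 0) = 0, max(-12.54, 0) = 0, max(23.59, 0) = 23.59
Node u (S = 114.8): continuation = 1/1.04·[0.3800·0.0000 + 0.6200·0.0000] = 0.0000; exercise value = 0.0000 ≤ continuation, so V_u = 0.0000
Node d (S = 72.25): continuation = 1/1.04·[0.3800·0.0000 + 0.6200·23.5875] = 14.0618; exercise value = 12.7500 ≤ continuation, so V_d = 14.0618
Node 0 (S = 85): continuation = 1/1.04·[0.3800·0.0000 + 0.6200·14.0618] = 8.3830; exercise value = 0.0000 ≤ continuation, so V_0 = 8.3830

$8.38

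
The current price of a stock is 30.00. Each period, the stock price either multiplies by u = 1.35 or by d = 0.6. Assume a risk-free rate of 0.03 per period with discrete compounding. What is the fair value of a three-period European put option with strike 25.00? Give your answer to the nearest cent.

4.30

Risk-neutral probability p = (1 + 0.03 − 0.6)/(1.35 − 0.6) = 0.4300/0.7500 = 0.5733
Terminal stock prices: S_uuu = 73.81, S_uud = 32.8, S_udd = 14.58, S_ddd = 6.48
Terminal payoffs (K − S): max(-48.81, 0) = 0, max(-7.805, 0) = 0, max(10.42, 0) = 10.42, max(18.52, 0) = 18.52
Node uu (S = 54.68): V_uu = 1/1.03·[0.5733·0.0000 + 0.4267·0.0000] = 0.0000
Node ud (S = 24.3): V_ud = 1/1.03·[0.5733·0.0000 + 0.4267·10.4200] = 4.3164
Node dd (S = 10.8): V_dd = 1/1.03·[0.5733·10.4200 + 0.4267·18.5200] = 13.4718
Node u (S = 40.5): V_u = 1/1.03·[0.5733·0.0000 + 0.4267·4.3164] = 1.7880
Node d (S = 18): V_d = 1/1.03·[0.5733·4.3164 + 0.4267·13.4718] = 7.9832
Node 0 (S = 30): V_0 = 1/1.03·[0.5733·1.7880 + 0.4267·7.9832] = 4.3022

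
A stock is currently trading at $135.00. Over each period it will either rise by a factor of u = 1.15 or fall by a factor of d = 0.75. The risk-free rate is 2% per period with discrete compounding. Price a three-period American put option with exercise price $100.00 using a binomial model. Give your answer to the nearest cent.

$4.15

Risk-neutral probability p = (1 + 0.02 − 0.75)/(1.15 − 0.75) = 0.2700/0.4000 = 0.6750
Terminal stock prices: S_uuu = 205.3, S_uud = 133.9, S_udd = 87.33, S_ddd = 56.95
Terminal payoffs (K − S): max(-105.3, 0) = 0, max(-33.9, 0) = 0, max(12.67, 0) = 12.67, max(43.05, 0) = 43.05
Node uu (S = 178.5): continuation = 1/1.02·[0.6750·0.0000 + 0.3250·0.0000] = 0.0000; exercise value = 0.0000 ≤ continuation, so V_uu = 0.0000
Node ud (S = 116.4): continuation = 1/1.02·[0.6750·0.0000 + 0.3250·12.6719] = 4.0376; exercise value = 0.0000 ≤ continuation, so V_ud = 4.0376
Node dd (S = 75.94): continuation = 1/1.02·[0.6750·12.6719 + 0.3250·43.0469] = 22.1017; exercise value = 24.0625 > continuation, so V_dd = 24.0625 (exercise)
Node u (S = 155.2): continuation = 1/1.02·[0.6750·0.0000 + 0.3250·4.0376] = 1.2865; exercise value = 0.0000 ≤ continuation, so V_u = 1.2865
Node d (S = 101.2): continuation = 1/1.02·[0.6750·4.0376 + 0.3250·24.0625] = 10.3389; exercise value = 0.0000 ≤ continuation, so V_d = 10.3389
Node 0 (S = 135): continuation = 1/1.02·[0.6750·1.2865 + 0.3250·10.3389] = 4.1456; exercise value = 0.0000 ≤ continuation, so V_0 = 4.1456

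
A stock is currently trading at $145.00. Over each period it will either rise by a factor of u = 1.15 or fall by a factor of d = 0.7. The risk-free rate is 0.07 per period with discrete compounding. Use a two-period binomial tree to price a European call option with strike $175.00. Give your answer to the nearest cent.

Risk-neutral probability p = (1 + 0.07 − 0.7)/(1.15 − 0.7) = 0.3700/0.4500 = 0.8222
Terminal stock prices: S_uu = 191.8, S_ud = 116.7, S_dd = 71.05
Terminal payoffs (S − K): max(16.76, 0) = 16.76, max(-58.28, 0) = 0, max(-104, 0) = 0
Node u (S = 166.8): V_u = 1/1.07·[0.8222·16.7625 + 0.1778·0.0000] = 12.8808
Node d (S = 101.5): V_d = 1/1.07·[0.8222·0.0000 + 0.1778·0.0000] = 0.0000
Node 0 (S = 145): V_0 = 1/1.07·[0.8222·12.8808 + 0.1778·0.0000] = 9.8981

$9.90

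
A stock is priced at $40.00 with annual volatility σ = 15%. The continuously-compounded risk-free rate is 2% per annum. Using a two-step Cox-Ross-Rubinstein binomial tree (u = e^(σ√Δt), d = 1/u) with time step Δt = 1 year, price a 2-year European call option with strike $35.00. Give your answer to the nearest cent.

$7.51

CRR parameters: u = e^(σ√Δt) = e^(0.15·√1) = 1.1618, d = 1/u = 0.8607
Per-period rate: rΔt = 0.02·1 = 0.02, so R = e^0.02 = 1.0202
Risk-neutral probability p = (e^0.02 − 0.8607)/(1.1618 − 0.8607) = 0.1595/0.3011 = 0.5297
Terminal stock prices: S_uu = 53.99, S_ud = 40, S_dd = 29.63
Terminal payoffs (S − K): max(18.99, 0) = 18.99, max(5, 0) = 5, max(-5.367, 0) = 0
Node u (S = 46.47): V_u = e^(−0.02)·[0.5297·18.9944 + 0.4703·5.0000] = 12.1664
Node d (S = 34.43): V_d = e^(−0.02)·[0.5297·5.0000 + 0.4703·0.0000] = 2.5958
Node 0 (S = 40): V_0 = e^(−0.02)·[0.5297·12.1664 + 0.4703·2.5958] = 7.5132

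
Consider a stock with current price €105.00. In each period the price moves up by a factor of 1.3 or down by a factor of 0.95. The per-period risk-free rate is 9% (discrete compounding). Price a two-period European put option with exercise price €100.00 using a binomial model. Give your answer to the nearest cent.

€1.59

Risk-neutral probability p = (1 + 0.09 − 0.95)/(1.3 − 0.95) = 0.1400/0.3500 = 0.4000
Terminal stock prices: S_uu = 177.5, S_ud = 129.7, S_dd = 94.76
Terminal payoffs (K − S): max(-77.45, 0) = 0, max(-29.67, 0) = 0, max(5.237, 0) = 5.237
Node u (S = 136.5): V_u = 1/1.09·[0.4000·0.0000 + 0.6000·0.0000] = 0.0000
Node d (S = 99.75): V_d = 1/1.09·[0.4000·0.0000 + 0.6000·5.2375] = 2.8830
Node 0 (S = 105): V_0 = 1/1.09·[0.4000·0.0000 + 0.6000·2.8830] = 1.5870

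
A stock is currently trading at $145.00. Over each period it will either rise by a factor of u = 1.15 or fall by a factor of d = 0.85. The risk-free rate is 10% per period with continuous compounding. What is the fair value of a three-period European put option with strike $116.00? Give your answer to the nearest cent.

$0.07

Risk-neutral probability p = (e^0.1 − 0.85)/(1.15 − 0.85) = 0.2552/0.3000 = 0.8506
Terminal stock prices: S_uuu = 220.5, S_uud = 163, S_udd = 120.5, S_ddd = 89.05
Terminal payoffs (K − S): max(-104.5, 0) = 0, max(-47, 0) = 0, max(-4.477, 0) = 0, max(26.95, 0) = 26.95
Node uu (S = 191.8): V_uu = e^(−0.1)·[0.8506·0.0000 + 0.1494·0.0000] = 0.0000
Node ud (S = 141.7): V_ud = e^(−0.1)·[0.8506·0.0000 + 0.1494·0.0000] = 0.0000
Node dd (S = 104.8): V_dd = e^(−0.1)·[0.8506·0.0000 + 0.1494·26.9519] = 3.6442
Node u (S = 166.8): V_u = e^(−0.1)·[0.8506·0.0000 + 0.1494·0.0000] = 0.0000
Node d (S = 123.2): V_d = e^(−0.1)·[0.8506·0.0000 + 0.1494·3.6442] = 0.4927
Node 0 (S = 145): V_0 = e^(−0.1)·[0.8506·0.0000 + 0.1494·0.4927] = 0.0666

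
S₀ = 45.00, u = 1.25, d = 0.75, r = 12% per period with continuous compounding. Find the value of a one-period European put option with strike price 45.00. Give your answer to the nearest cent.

2.44

Risk-neutral probability p = (e^0.12 − 0.75)/(1.25 − 0.75) = 0.3775/0.5000 = 0.7550
Terminal stock prices: S_u = 56.25, S_d = 33.75
Terminal payoffs (K − S): max(-11.25, 0) = 0, max(11.25, 0) = 11.25
Node 0 (S = 45): V_0 = e^(−0.12)·[0.7550·0.0000 + 0.2450·11.2500] = 2.4446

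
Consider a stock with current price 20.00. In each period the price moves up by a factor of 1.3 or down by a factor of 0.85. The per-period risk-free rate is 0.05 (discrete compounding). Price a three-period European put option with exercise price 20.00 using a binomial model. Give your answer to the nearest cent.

1.58

Risk-neutral probability p = (1 + 0.05 − 0.85)/(1.3 − 0.85) = 0.2000/0.4500 = 0.4444
Terminal stock prices: S_uuu = 43.94, S_uud = 28.73, S_udd = 18.78, S_ddd = 12.28
Terminal payoffs (K − S): max(-23.94, 0) = 0, max(-8.73, 0) = 0, max(1.215, 0) = 1.215, max(7.718, 0) = 7.718
Node uu (S = 33.8): V_uu = 1/1.05·[0.4444·0.0000 + 0.5556·0.0000] = 0.0000
Node ud (S = 22.1): V_ud = 1/1.05·[0.4444·0.0000 + 0.5556·1.2150] = 0.6429
Node dd (S = 14.45): V_dd = 1/1.05·[0.4444·1.2150 + 0.5556·7.7175] = 4.5976
Node u (S = 26): V_u = 1/1.05·[0.4444·0.0000 + 0.5556·0.6429] = 0.3401
Node d (S = 17): V_d = 1/1.05·[0.4444·0.6429 + 0.5556·4.5976] = 2.7047
Node 0 (S = 20): V_0 = 1/1.05·[0.4444·0.3401 + 0.5556·2.7047] = 1.5750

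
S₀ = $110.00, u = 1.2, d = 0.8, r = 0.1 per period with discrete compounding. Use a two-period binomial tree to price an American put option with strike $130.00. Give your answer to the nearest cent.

$20.00

Risk-neutral probability p = (1 + 0.1 − 0.8)/(1.2 − 0.8) = 0.3000/0.4000 = 0.7500
Terminal stock prices: S_uu = 158.4, S_ud = 105.6, S_dd = 70.4
Terminal payoffs (K − S): max(-28.4, 0) = 0, max(24.4, 0) = 24.4, max(59.6, 0) = 59.6
Node u (S = 132): continuation = 1/1.1·[0.7500·0.0000 + 0.2500·24.4000] = 5.5455; exercise value = 0.0000 ≤ continuation, so V_u = 5.5455
Node d (S = 88): continuation = 1/1.1·[0.7500·24.4000 + 0.2500·59.6000] = 30.1818; exercise value = 42.0000 > continuation, so V_d = 42.0000 (exercise)
Node 0 (S = 110): continuation = 1/1.1·[0.7500·5.5455 + 0.2500·42.0000] = 13.3264; exercise value = 20.0000 > continuation, so V_0 = 20.0000 (exercise)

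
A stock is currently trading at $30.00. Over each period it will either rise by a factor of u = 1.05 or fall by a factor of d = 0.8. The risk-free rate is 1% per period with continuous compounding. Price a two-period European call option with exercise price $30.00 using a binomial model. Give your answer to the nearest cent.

Risk-neutral probability p = (e^0.01 − 0.8)/(1.05 − 0.8) = 0.2101/0.2500 = 0.8402
Terminal stock prices: S_uu = 33.08, S_ud = 25.2, S_dd = 19.2
Terminal payoffs (S − K): max(3.075, 0) = 3.075, max(-4.8, 0) = 0, max(-10.8, 0) = 0
Node u (S = 31.5): V_u = e^(−0.01)·[0.8402·3.0750 + 0.1598·0.0000] = 2.5579
Node d (S = 24): V_d = e^(−0.01)·[0.8402·0.0000 + 0.1598·0.0000] = 0.0000
Node 0 (S = 30): V_0 = e^(−0.01)·[0.8402·2.5579 + 0.1598·0.0000] = 2.1278

$2.13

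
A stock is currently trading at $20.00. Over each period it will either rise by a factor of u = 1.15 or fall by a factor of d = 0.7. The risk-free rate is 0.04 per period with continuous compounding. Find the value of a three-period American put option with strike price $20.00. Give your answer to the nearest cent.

Risk-neutral probability p = (e^0.04 − 0.7)/(1.15 − 0.7) = 0.3408/0.4500 = 0.7574
Terminal stock prices: S_uuu = 30.42, S_uud = 18.51, S_udd = 11.27, S_ddd = 6.86
Terminal payoffs (K − S): max(-10.42, 0) = 0, max(1.485, 0) = 1.485, max(8.73, 0) = 8.73, max(13.14, 0) = 13.14
Node uu (S = 26.45): continuation = e^(−0.04)·[0.7574·0.0000 + 0.2426·1.4850] = 0.3462; exercise value = 0.0000 ≤ continuation, so V_uu = 0.3462
Node ud (S = 16.1): continuation = e^(−0.04)·[0.7574·1.4850 + 0.2426·8.7300] = 3.1158; exercise value = 3.9000 > continuation, so V_ud = 3.9000 (exercise)
Node dd (S = 9.8): continuation = e^(−0.04)·[0.7574·8.7300 + 0.2426·13.1400] = 9.4158; exercise value = 10.2000 > continuation, so V_dd = 10.2000 (exercise)
Node u (S = 23): continuation = e^(−0.04)·[0.7574·0.3462 + 0.2426·3.9000] = 1.1611; exercise value = 0.0000 ≤ continuation, so V_u = 1.1611
Node d (S = 14): continuation = e^(−0.04)·[0.7574·3.9000 + 0.2426·10.2000] = 5.2158; exercise value = 6.0000 > continuation, so V_d = 6.0000 (exercise)
Node 0 (S = 20): continuation = e^(−0.04)·[0.7574·1.1611 + 0.2426·6.0000] = 2.2437; exercise value = 0.0000 ≤ continuation, so V_0 = 2.2437

$2.24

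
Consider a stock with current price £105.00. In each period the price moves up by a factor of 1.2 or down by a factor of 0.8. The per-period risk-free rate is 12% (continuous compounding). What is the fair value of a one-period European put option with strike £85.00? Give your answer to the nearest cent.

Risk-neutral probability p = (e^0.12 − 0.8)/(1.2 − 0.8) = 0.3275/0.4000 = 0.8187
Terminal stock prices: S_u = 126, S_d = 84
Terminal payoffs (K − S): max(-41, 0) = 0, max(1, 0) = 1
Node 0 (S = 105): V_0 = e^(−0.12)·[0.8187·0.0000 + 0.1813·1.0000] = 0.1608

£0.16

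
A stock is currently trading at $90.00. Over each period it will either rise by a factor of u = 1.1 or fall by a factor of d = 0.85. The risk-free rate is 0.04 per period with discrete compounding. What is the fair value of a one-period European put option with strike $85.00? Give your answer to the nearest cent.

Risk-neutral probability p = (1 + 0.04 − 0.85)/(1.1 − 0.85) = 0.1900/0.2500 = 0.7600
Terminal stock prices: S_u = 99, S_d = 76.5
Terminal payoffs (K − S): max(-14, 0) = 0, max(8.5, 0) = 8.5
Node 0 (S = 90): V_0 = 1/1.04·[0.7600·0.0000 + 0.2400·8.5000] = 1.9615

$1.96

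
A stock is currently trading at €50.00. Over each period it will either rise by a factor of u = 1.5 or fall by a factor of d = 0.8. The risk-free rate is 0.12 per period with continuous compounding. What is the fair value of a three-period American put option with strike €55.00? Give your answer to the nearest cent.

Risk-neutral probability p = (e^0.12 − 0.8)/(1.5 − 0.8) = 0.3275/0.7000 = 0.4679
Terminal stock prices: S_uuu = 168.8, S_uud = 90, S_udd = 48, S_ddd = 25.6
Terminal payoffs (K − S): max(-113.8, 0) = 0, max(-35, 0) = 0, max(7, 0) = 7, max(29.4, 0) = 29.4
Node uu (S = 112.5): continuation = e^(−0.12)·[0.4679·0.0000 + 0.5321·0.0000] = 0.0000; exercise value = 0.0000 ≤ continuation, so V_uu = 0.0000
Node ud (S = 60): continuation = e^(−0.12)·[0.4679·0.0000 + 0.5321·7.0000] = 3.3038; exercise value = 0.0000 ≤ continuation, so V_ud = 3.3038
Node dd (S = 32): continuation = e^(−0.12)·[0.4679·7.0000 + 0.5321·29.4000] = 16.7806; exercise value = 23.0000 > continuation, so V_dd = 23.0000 (exercise)
Node u (S = 75): continuation = e^(−0.12)·[0.4679·0.0000 + 0.5321·3.3038] = 1.5593; exercise value = 0.0000 ≤ continuation, so V_u = 1.5593
Node d (S = 40): continuation = e^(−0.12)·[0.4679·3.3038 + 0.5321·23.0000] = 12.2263; exercise value = 15.0000 > continuation, so V_d = 15.0000 (exercise)
Node 0 (S = 50): continuation = e^(−0.12)·[0.4679·1.5593 + 0.5321·15.0000] = 7.7266; exercise value = 5.0000 ≤ continuation, so V_0 = 7.7266

€7.73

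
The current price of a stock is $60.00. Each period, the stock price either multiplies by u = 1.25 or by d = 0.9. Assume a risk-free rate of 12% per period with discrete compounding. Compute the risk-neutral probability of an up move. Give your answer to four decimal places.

p = 0.6286

Risk-neutral probability p = (1 + 0.12 − 0.9)/(1.25 − 0.9) = 0.2200/0.3500 = 0.6286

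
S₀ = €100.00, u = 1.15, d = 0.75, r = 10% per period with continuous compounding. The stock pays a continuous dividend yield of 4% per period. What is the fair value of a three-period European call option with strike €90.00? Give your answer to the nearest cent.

€24.53

Per-period risk-free factor R = e^0.1 = 1.1052; dividend-adjusted growth = e^(0.1−0.04) = 1.0618.
Risk-neutral probability p = (1.0618 − 0.75)/(1.15 − 0.75) = 0.3118/0.4000 = 0.7796
Terminal stock prices: S_uuu = 152.1, S_uud = 99.19, S_udd = 64.69, S_ddd = 42.19
Terminal payoffs (S − K): max(62.09, 0) = 62.09, max(9.187, 0) = 9.187, max(-25.31, 0) = 0, max(-47.81, 0) = 0
Node uu (S = 132.2): V_uu = e^(−0.1)·[0.7796·62.0875 + 0.2204·9.1875] = 45.6290
Node ud (S = 86.25): V_ud = e^(−0.1)·[0.7796·9.1875 + 0.2204·0.0000] = 6.4809
Node dd (S = 56.25): V_dd = e^(−0.1)·[0.7796·0.0000 + 0.2204·0.0000] = 0.0000
Node u (S = 115): V_u = e^(−0.1)·[0.7796·45.6290 + 0.2204·6.4809] = 33.4794
Node d (S = 75): V_d = e^(−0.1)·[0.7796·6.4809 + 0.2204·0.0000] = 4.5716
Node 0 (S = 100): V_0 = e^(−0.1)·[0.7796·33.4794 + 0.2204·4.5716] = 24.5282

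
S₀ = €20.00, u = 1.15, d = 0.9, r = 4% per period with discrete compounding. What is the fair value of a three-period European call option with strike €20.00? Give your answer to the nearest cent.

€3.03

Risk-neutral probability p = (1 + 0.04 − 0.9)/(1.15 − 0.9) = 0.1400/0.2500 = 0.5600
Terminal stock prices: S_uuu = 30.42, S_uud = 23.8, S_udd = 18.63, S_ddd = 14.58
Terminal payoffs (S − K): max(10.42, 0) = 10.42, max(3.805, 0) = 3.805, max(-1.37, 0) = 0, max(-5.42, 0) = 0
Node uu (S = 26.45): V_uu = 1/1.04·[0.5600·10.4175 + 0.4400·3.8050] = 7.2192
Node ud (S = 20.7): V_ud = 1/1.04·[0.5600·3.8050 + 0.4400·0.0000] = 2.0488
Node dd (S = 16.2): V_dd = 1/1.04·[0.5600·0.0000 + 0.4400·0.0000] = 0.0000
Node u (S = 23): V_u = 1/1.04·[0.5600·7.2192 + 0.4400·2.0488] = 4.7541
Node d (S = 18): V_d = 1/1.04·[0.5600·2.0488 + 0.4400·0.0000] = 1.1032
Node 0 (S = 20): V_0 = 1/1.04·[0.5600·4.7541 + 0.4400·1.1032] = 3.0266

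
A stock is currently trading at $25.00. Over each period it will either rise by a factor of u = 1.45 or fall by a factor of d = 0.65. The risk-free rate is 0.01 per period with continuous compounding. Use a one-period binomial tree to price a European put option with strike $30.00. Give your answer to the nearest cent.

$7.49

Risk-neutral probability p = (e^0.01 − 0.65)/(1.45 − 0.65) = 0.3601/0.8000 = 0.4501
Terminal stock prices: S_u = 36.25, S_d = 16.25
Terminal payoffs (K − S): max(-6.25, 0) = 0, max(13.75, 0) = 13.75
Node 0 (S = 25): V_0 = e^(−0.01)·[0.4501·0.0000 + 0.5499·13.7500] = 7.4864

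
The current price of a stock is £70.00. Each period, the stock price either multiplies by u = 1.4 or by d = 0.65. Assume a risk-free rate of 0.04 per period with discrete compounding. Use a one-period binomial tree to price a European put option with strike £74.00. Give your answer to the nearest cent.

Risk-neutral probability p = (1 + 0.04 − 0.65)/(1.4 − 0.65) = 0.3900/0.7500 = 0.5200
Terminal stock prices: S_u = 98, S_d = 45.5
Terminal payoffs (K − S): max(-24, 0) = 0, max(28.5, 0) = 28.5
Node 0 (S = 70): V_0 = 1/1.04·[0.5200·0.0000 + 0.4800·28.5000] = 13.1538

£13.15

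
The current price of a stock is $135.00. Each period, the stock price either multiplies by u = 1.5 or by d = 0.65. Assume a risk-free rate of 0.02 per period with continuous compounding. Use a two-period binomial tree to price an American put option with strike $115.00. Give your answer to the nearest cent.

$17.74

Risk-neutral probability p = (e^0.02 − 0.65)/(1.5 − 0.65) = 0.3702/0.8500 = 0.4355
Terminal stock prices: S_uu = 303.8, S_ud = 131.6, S_dd = 57.04
Terminal payoffs (K − S): max(-188.8, 0) = 0, max(-16.62, 0) = 0, max(57.96, 0) = 57.96
Node u (S = 202.5): continuation = e^(−0.02)·[0.4355·0.0000 + 0.5645·0.0000] = 0.0000; exercise value = 0.0000 ≤ continuation, so V_u = 0.0000
Node d (S = 87.75): continuation = e^(−0.02)·[0.4355·0.0000 + 0.5645·57.9625] = 32.0702; exercise value = 27.2500 ≤ continuation, so V_d = 32.0702
Node 0 (S = 135): continuation = e^(−0.02)·[0.4355·0.0000 + 0.5645·32.0702] = 17.7442; exercise value = 0.0000 ≤ continuation, so V_0 = 17.7442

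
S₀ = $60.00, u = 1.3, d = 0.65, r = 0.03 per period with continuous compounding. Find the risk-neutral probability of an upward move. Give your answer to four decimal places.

Risk-neutral probability p = (e^0.03 − 0.65)/(1.3 − 0.65) = 0.3805/0.6500 = 0.5853

p = 0.5853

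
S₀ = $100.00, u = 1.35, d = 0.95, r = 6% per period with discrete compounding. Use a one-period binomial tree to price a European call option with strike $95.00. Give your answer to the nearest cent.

$10.38

Risk-neutral probability p = (1 + 0.06 − 0.95)/(1.35 − 0.95) = 0.1100/0.4000 = 0.2750
Terminal stock prices: S_u = 135, S_d = 95
Terminal payoffs (S − K): max(40, 0) = 40, max(0, 0) = 0
Node 0 (S = 100): V_0 = 1/1.06·[0.2750·40.0000 + 0.7250·0.0000] = 10.3774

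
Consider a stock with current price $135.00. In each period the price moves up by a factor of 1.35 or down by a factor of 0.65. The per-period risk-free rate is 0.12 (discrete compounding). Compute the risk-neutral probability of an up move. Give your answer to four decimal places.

p = 0.6714

Risk-neutral probability p = (1 + 0.12 − 0.65)/(1.35 − 0.65) = 0.4700/0.7000 = 0.6714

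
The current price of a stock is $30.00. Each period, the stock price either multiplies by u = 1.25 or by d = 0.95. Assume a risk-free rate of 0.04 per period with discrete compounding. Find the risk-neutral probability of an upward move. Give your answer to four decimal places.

p = 0.3000

Risk-neutral probability p = (1 + 0.04 − 0.95)/(1.25 − 0.95) = 0.0900/0.3000 = 0.3000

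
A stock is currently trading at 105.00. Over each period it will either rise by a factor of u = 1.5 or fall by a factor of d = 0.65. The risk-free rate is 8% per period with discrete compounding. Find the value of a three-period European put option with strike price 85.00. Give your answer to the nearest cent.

Risk-neutral probability p = (1 + 0.08 − 0.65)/(1.5 − 0.65) = 0.4300/0.8500 = 0.5059
Terminal stock prices: S_uuu = 354.4, S_uud = 153.6, S_udd = 66.54, S_ddd = 28.84
Terminal payoffs (K − S): max(-269.4, 0) = 0, max(-68.56, 0) = 0, max(18.46, 0) = 18.46, max(56.16, 0) = 56.16
Node uu (S = 236.2): V_uu = 1/1.08·[0.5059·0.0000 + 0.4941·0.0000] = 0.0000
Node ud (S = 102.4): V_ud = 1/1.08·[0.5059·0.0000 + 0.4941·18.4562] = 8.4440
Node dd (S = 44.36): V_dd = 1/1.08·[0.5059·18.4562 + 0.4941·56.1644] = 34.3412
Node u (S = 157.5): V_u = 1/1.08·[0.5059·0.0000 + 0.4941·8.4440] = 3.8633
Node d (S = 68.25): V_d = 1/1.08·[0.5059·8.4440 + 0.4941·34.3412] = 19.6669
Node 0 (S = 105): V_0 = 1/1.08·[0.5059·3.8633 + 0.4941·19.6669] = 10.8075

10.81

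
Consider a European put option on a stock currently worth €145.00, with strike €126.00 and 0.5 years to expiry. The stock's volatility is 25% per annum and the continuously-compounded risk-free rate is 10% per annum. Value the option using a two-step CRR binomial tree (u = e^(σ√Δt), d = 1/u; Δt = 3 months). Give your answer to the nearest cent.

CRR parameters: u = e^(σ√Δt) = e^(0.25·√0.25) = 1.1331, d = 1/u = 0.8825
Per-period rate: rΔt = 0.1·0.25 = 0.025, so R = e^0.025 = 1.0253
Risk-neutral probability p = (e^0.025 − 0.8825)/(1.1331 − 0.8825) = 0.1428/0.2507 = 0.5698
Terminal stock prices: S_uu = 186.2, S_ud = 145, S_dd = 112.9
Terminal payoffs (K − S): max(-60.18, 0) = 0, max(-19, 0) = 0, max(13.07, 0) = 13.07
Node u (S = 164.3): V_u = e^(−0.025)·[0.5698·0.0000 + 0.4302·0.0000] = 0.0000
Node d (S = 128): V_d = e^(−0.025)·[0.5698·0.0000 + 0.4302·13.0739] = 5.4857
Node 0 (S = 145): V_0 = e^(−0.025)·[0.5698·0.0000 + 0.4302·5.4857] = 2.3017

€2.30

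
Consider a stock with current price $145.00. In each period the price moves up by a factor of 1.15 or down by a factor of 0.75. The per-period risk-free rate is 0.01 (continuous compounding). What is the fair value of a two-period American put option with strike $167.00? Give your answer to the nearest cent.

$29.53

Risk-neutral probability p = (e^0.01 − 0.75)/(1.15 − 0.75) = 0.2601/0.4000 = 0.6501
Terminal stock prices: S_uu = 191.8, S_ud = 125.1, S_dd = 81.56
Terminal payoffs (K − S): max(-24.76, 0) = 0, max(41.94, 0) = 41.94, max(85.44, 0) = 85.44
Node u (S = 166.8): continuation = e^(−0.01)·[0.6501·0.0000 + 0.3499·41.9375] = 14.5269; exercise value = 0.2500 ≤ continuation, so V_u = 14.5269
Node d (S = 108.8): continuation = e^(−0.01)·[0.6501·41.9375 + 0.3499·85.4375] = 56.5883; exercise value = 58.2500 > continuation, so V_d = 58.2500 (exercise)
Node 0 (S = 145): continuation = e^(−0.01)·[0.6501·14.5269 + 0.3499·58.2500] = 29.5277; exercise value = 22.0000 ≤ continuation, so V_0 = 29.5277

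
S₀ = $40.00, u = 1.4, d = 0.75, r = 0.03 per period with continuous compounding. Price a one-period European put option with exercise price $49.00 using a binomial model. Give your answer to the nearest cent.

$10.48

Risk-neutral probability p = (e^0.03 − 0.75)/(1.4 − 0.75) = 0.2805/0.6500 = 0.4315
Terminal stock prices: S_u = 56, S_d = 30
Terminal payoffs (K − S): max(-7, 0) = 0, max(19, 0) = 19
Node 0 (S = 40): V_0 = e^(−0.03)·[0.4315·0.0000 + 0.5685·19.0000] = 10.4828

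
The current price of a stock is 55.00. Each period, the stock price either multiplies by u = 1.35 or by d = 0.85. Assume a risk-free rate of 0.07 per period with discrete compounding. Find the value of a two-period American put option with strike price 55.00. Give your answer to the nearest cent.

Risk-neutral probability p = (1 + 0.07 − 0.85)/(1.35 − 0.85) = 0.2200/0.5000 = 0.4400
Terminal stock prices: S_uu = 100.2, S_ud = 63.11, S_dd = 39.74
Terminal payoffs (K − S): max(-45.24, 0) = 0, max(-8.112, 0) = 0, max(15.26, 0) = 15.26
Node u (S = 74.25): continuation = 1/1.07·[0.4400·0.0000 + 0.5600·0.0000] = 0.0000; exercise value = 0.0000 ≤ continuation, so V_u = 0.0000
Node d (S = 46.75): continuation = 1/1.07·[0.4400·0.0000 + 0.5600·15.2625] = 7.9879; exercise value = 8.2500 > continuation, so V_d = 8.2500 (exercise)
Node 0 (S = 55): continuation = 1/1.07·[0.4400·0.0000 + 0.5600·8.2500] = 4.3178; exercise value = 0.0000 ≤ continuation, so V_0 = 4.3178

4.32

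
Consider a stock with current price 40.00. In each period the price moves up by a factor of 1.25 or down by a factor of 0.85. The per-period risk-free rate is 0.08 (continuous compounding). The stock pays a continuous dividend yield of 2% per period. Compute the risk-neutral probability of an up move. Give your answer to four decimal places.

p = 0.5296

Per-period risk-free factor R = e^0.08 = 1.0833; dividend-adjusted growth = e^(0.08−0.02) = 1.0618.
Risk-neutral probability p = (1.0618 − 0.85)/(1.25 − 0.85) = 0.2118/0.4000 = 0.5296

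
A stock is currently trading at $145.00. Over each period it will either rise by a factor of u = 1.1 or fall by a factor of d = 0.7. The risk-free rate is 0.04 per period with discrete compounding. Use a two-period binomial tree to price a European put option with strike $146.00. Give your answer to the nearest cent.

$9.66

Risk-neutral probability p = (1 + 0.04 − 0.7)/(1.1 − 0.7) = 0.3400/0.4000 = 0.8500
Terminal stock prices: S_uu = 175.5, S_ud = 111.6, S_dd = 71.05
Terminal payoffs (K − S): max(-29.45, 0) = 0, max(34.35, 0) = 34.35, max(74.95, 0) = 74.95
Node u (S = 159.5): V_u = 1/1.04·[0.8500·0.0000 + 0.1500·34.3500] = 4.9543
Node d (S = 101.5): V_d = 1/1.04·[0.8500·34.3500 + 0.1500·74.9500] = 38.8846
Node 0 (S = 145): V_0 = 1/1.04·[0.8500·4.9543 + 0.1500·38.8846] = 9.6576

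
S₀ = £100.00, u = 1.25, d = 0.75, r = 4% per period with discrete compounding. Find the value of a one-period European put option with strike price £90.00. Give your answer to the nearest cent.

Risk-neutral probability p = (1 + 0.04 − 0.75)/(1.25 − 0.75) = 0.2900/0.5000 = 0.5800
Terminal stock prices: S_u = 125, S_d = 75
Terminal payoffs (K − S): max(-35, 0) = 0, max(15, 0) = 15
Node 0 (S = 100): V_0 = 1/1.04·[0.5800·0.0000 + 0.4200·15.0000] = 6.0577

£6.06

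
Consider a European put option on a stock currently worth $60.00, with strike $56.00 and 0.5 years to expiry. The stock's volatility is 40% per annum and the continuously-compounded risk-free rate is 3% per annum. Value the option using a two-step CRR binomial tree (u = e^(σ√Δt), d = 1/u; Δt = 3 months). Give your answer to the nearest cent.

$4.39

CRR parameters: u = e^(σ√Δt) = e^(0.4·√0.25) = 1.2214, d = 1/u = 0.8187
Per-period rate: rΔt = 0.03·0.25 = 0.0075, so R = e^0.0075 = 1.0075
Risk-neutral probability p = (e^0.0075 − 0.8187)/(1.2214 − 0.8187) = 0.1888/0.4027 = 0.4689
Terminal stock prices: S_uu = 89.51, S_ud = 60, S_dd = 40.22
Terminal payoffs (K − S): max(-33.51, 0) = 0, max(-4, 0) = 0, max(15.78, 0) = 15.78
Node u (S = 73.28): V_u = e^(−0.0075)·[0.4689·0.0000 + 0.5311·0.0000] = 0.0000
Node d (S = 49.12): V_d = e^(−0.0075)·[0.4689·0.0000 + 0.5311·15.7808] = 8.3192
Node 0 (S = 60): V_0 = e^(−0.0075)·[0.4689·0.0000 + 0.5311·8.3192] = 4.3856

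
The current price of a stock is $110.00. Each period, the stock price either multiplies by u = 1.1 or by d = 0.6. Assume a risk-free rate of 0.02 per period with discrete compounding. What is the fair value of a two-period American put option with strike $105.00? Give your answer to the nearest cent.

$10.30

Risk-neutral probability p = (1 + 0.02 − 0.6)/(1.1 − 0.6) = 0.4200/0.5000 = 0.8400
Terminal stock prices: S_uu = 133.1, S_ud = 72.6, S_dd = 39.6
Terminal payoffs (K − S): max(-28.1, 0) = 0, max(32.4, 0) = 32.4, max(65.4, 0) = 65.4
Node u (S = 121): continuation = 1/1.02·[0.8400·0.0000 + 0.1600·32.4000] = 5.0824; exercise value = 0.0000 ≤ continuation, so V_u = 5.0824
Node d (S = 66): continuation = 1/1.02·[0.8400·32.4000 + 0.1600·65.4000] = 36.9412; exercise value = 39.0000 > continuation, so V_d = 39.0000 (exercise)
Node 0 (S = 110): continuation = 1/1.02·[0.8400·5.0824 + 0.1600·39.0000] = 10.3031; exercise value = 0.0000 ≤ continuation, so V_0 = 10.3031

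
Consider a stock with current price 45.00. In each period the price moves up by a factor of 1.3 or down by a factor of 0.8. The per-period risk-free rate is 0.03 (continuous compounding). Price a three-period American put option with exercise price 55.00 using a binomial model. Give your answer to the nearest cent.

Risk-neutral probability p = (e^0.03 − 0.8)/(1.3 − 0.8) = 0.2305/0.5000 = 0.4609
Terminal stock prices: S_uuu = 98.87, S_uud = 60.84, S_udd = 37.44, S_ddd = 23.04
Terminal payoffs (K − S): max(-43.87, 0) = 0, max(-5.84, 0) = 0, max(17.56, 0) = 17.56, max(31.96, 0) = 31.96
Node uu (S = 76.05): continuation = e^(−0.03)·[0.4609·0.0000 + 0.5391·0.0000] = 0.0000; exercise value = 0.0000 ≤ continuation, so V_uu = 0.0000
Node ud (S = 46.8): continuation = e^(−0.03)·[0.4609·0.0000 + 0.5391·17.5600] = 9.1867; exercise value = 8.2000 ≤ continuation, so V_ud = 9.1867
Node dd (S = 28.8): continuation = e^(−0.03)·[0.4609·17.5600 + 0.5391·31.9600] = 24.5745; exercise value = 26.2000 > continuation, so V_dd = 26.2000 (exercise)
Node u (S = 58.5): continuation = e^(−0.03)·[0.4609·0.0000 + 0.5391·9.1867] = 4.8061; exercise value = 0.0000 ≤ continuation, so V_u = 4.8061
Node d (S = 36): continuation = e^(−0.03)·[0.4609·9.1867 + 0.5391·26.2000] = 17.8158; exercise value = 19.0000 > continuation, so V_d = 19.0000 (exercise)
Node 0 (S = 45): continuation = e^(−0.03)·[0.4609·4.8061 + 0.5391·19.0000] = 12.0897; exercise value = 10.0000 ≤ continuation, so V_0 = 12.0897

12.09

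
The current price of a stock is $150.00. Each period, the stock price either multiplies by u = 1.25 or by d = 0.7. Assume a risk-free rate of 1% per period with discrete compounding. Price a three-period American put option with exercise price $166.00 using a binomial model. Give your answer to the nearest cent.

Risk-neutral probability p = (1 + 0.01 − 0.7)/(1.25 − 0.7) = 0.3100/0.5500 = 0.5636
Terminal stock prices: S_uuu = 293, S_uud = 164.1, S_udd = 91.87, S_ddd = 51.45
Terminal payoffs (K − S): max(-127, 0) = 0, max(1.938, 0) = 1.938, max(74.13, 0) = 74.13, max(114.6, 0) = 114.6
Node uu (S = 234.4): continuation = 1/1.01·[0.5636·0.0000 + 0.4364·1.9375] = 0.8371; exercise value = 0.0000 ≤ continuation, so V_uu = 0.8371
Node ud (S = 131.2): continuation = 1/1.01·[0.5636·1.9375 + 0.4364·74.1250] = 33.1064; exercise value = 34.7500 > continuation, so V_ud = 34.7500 (exercise)
Node dd (S = 73.5): continuation = 1/1.01·[0.5636·74.1250 + 0.4364·114.5500] = 90.8564; exercise value = 92.5000 > continuation, so V_dd = 92.5000 (exercise)
Node u (S = 187.5): continuation = 1/1.01·[0.5636·0.8371 + 0.4364·34.7500] = 15.4806; exercise value = 0.0000 ≤ continuation, so V_u = 15.4806
Node d (S = 105): continuation = 1/1.01·[0.5636·34.7500 + 0.4364·92.5000] = 59.3564; exercise value = 61.0000 > continuation, so V_d = 61.0000 (exercise)
Node 0 (S = 150): continuation = 1/1.01·[0.5636·15.4806 + 0.4364·61.0000] = 34.9937; exercise value = 16.0000 ≤ continuation, so V_0 = 34.9937

$34.99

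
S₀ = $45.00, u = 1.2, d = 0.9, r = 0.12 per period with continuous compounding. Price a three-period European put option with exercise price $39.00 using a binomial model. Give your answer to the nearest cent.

$0.06

Risk-neutral probability p = (e^0.12 − 0.9)/(1.2 − 0.9) = 0.2275/0.3000 = 0.7583
Terminal stock prices: S_uuu = 77.76, S_uud = 58.32, S_udd = 43.74, S_ddd = 32.81
Terminal payoffs (K − S): max(-38.76, 0) = 0, max(-19.32, 0) = 0, max(-4.74, 0) = 0, max(6.195, 0) = 6.195
Node uu (S = 64.8): V_uu = e^(−0.12)·[0.7583·0.0000 + 0.2417·0.0000] = 0.0000
Node ud (S = 48.6): V_ud = e^(−0.12)·[0.7583·0.0000 + 0.2417·0.0000] = 0.0000
Node dd (S = 36.45): V_dd = e^(−0.12)·[0.7583·0.0000 + 0.2417·6.1950] = 1.3279
Node u (S = 54): V_u = e^(−0.12)·[0.7583·0.0000 + 0.2417·0.0000] = 0.0000
Node d (S = 40.5): V_d = e^(−0.12)·[0.7583·0.0000 + 0.2417·1.3279] = 0.2846
Node 0 (S = 45): V_0 = e^(−0.12)·[0.7583·0.0000 + 0.2417·0.2846] = 0.0610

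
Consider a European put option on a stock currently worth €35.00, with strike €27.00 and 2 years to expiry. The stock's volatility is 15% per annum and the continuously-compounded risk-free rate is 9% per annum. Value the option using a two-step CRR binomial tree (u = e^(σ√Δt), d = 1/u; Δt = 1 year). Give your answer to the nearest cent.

€0.05

CRR parameters: u = e^(σ√Δt) = e^(0.15·√1) = 1.1618, d = 1/u = 0.8607
Per-period rate: rΔt = 0.09·1 = 0.09, so R = e^0.09 = 1.0942
Risk-neutral probability p = (e^0.09 − 0.8607)/(1.1618 − 0.8607) = 0.2335/0.3011 = 0.7753
Terminal stock prices: S_uu = 47.25, S_ud = 35, S_dd = 25.93
Terminal payoffs (K − S): max(-20.25, 0) = 0, max(-8, 0) = 0, max(1.071, 0) = 1.071
Node u (S = 40.66): V_u = e^(−0.09)·[0.7753·0.0000 + 0.2247·0.0000] = 0.0000
Node d (S = 30.12): V_d = e^(−0.09)·[0.7753·0.0000 + 0.2247·1.0714] = 0.2200
Node 0 (S = 35): V_0 = e^(−0.09)·[0.7753·0.0000 + 0.2247·0.2200] = 0.0452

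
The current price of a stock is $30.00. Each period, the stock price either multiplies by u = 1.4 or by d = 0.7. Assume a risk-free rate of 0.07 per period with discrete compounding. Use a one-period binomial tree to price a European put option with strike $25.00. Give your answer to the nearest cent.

$1.76

Risk-neutral probability p = (1 + 0.07 − 0.7)/(1.4 − 0.7) = 0.3700/0.7000 = 0.5286
Terminal stock prices: S_u = 42, S_d = 21
Terminal payoffs (K − S): max(-17, 0) = 0, max(4, 0) = 4
Node 0 (S = 30): V_0 = 1/1.07·[0.5286·0.0000 + 0.4714·4.0000] = 1.7623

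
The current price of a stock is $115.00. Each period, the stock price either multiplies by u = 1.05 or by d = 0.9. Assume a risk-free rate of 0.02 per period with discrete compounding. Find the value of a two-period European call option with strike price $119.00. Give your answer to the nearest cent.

$4.79

Risk-neutral probability p = (1 + 0.02 − 0.9)/(1.05 − 0.9) = 0.1200/0.1500 = 0.8000
Terminal stock prices: S_uu = 126.8, S_ud = 108.7, S_dd = 93.15
Terminal payoffs (S − K): max(7.788, 0) = 7.788, max(-10.33, 0) = 0, max(-25.85, 0) = 0
Node u (S = 120.8): V_u = 1/1.02·[0.8000·7.7875 + 0.2000·0.0000] = 6.1078
Node d (S = 103.5): V_d = 1/1.02·[0.8000·0.0000 + 0.2000·0.0000] = 0.0000
Node 0 (S = 115): V_0 = 1/1.02·[0.8000·6.1078 + 0.2000·0.0000] = 4.7905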